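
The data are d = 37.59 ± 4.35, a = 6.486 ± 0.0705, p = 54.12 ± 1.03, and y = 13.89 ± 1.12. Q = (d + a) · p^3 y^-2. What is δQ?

Let u = d + a = 44.08. δu = √(δd² + δa²) = √(18.9 + 0.00497) = 4.35, so δu/u = 0.0987.
Q is then a monomial in u, p, y:
δQ/Q = √((δu/u)² + (3·δp/p)² + (-2·δy/y)²) = √(0.00974 + 0.00326 + 0.0260) = 0.198
Q = 36210, so δQ = 0.198 × 36210 = 7150.

7150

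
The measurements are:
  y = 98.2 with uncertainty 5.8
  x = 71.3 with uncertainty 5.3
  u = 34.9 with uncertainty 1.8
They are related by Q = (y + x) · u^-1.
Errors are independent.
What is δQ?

Let w = y + x = 170. δw = √(δy² + δx²) = √(33.6 + 28.1) = 7.86, so δw/w = 0.0464.
Q is then a monomial in w, u:
δQ/Q = √((δw/w)² + (-1·δu/u)²) = √(0.00215 + 0.00266) = 0.0693
Q = 4.86, so δQ = 0.0693 × 4.86 = 0.337.

0.337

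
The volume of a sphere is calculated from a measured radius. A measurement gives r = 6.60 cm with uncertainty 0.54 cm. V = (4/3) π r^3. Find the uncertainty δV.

Relative error in a monomial: (δV/V)² = Σ (nᵢ · δxᵢ/xᵢ)².
  (3·δr/r)² = (3×0.0818)² = 0.0602
δV/V = √(0.0602) = 0.245
V = 1200 cm^3, so δV = 0.245 × 1200 = 296 cm^3.

296 cm^3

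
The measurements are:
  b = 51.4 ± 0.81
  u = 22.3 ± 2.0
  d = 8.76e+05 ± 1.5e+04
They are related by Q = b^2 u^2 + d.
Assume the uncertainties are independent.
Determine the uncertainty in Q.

2.4e+05

Let p = b^2·u^2 = 1.31e+06. δp/p = √((2·δb/b)² + (2·δu/u)²) = √(0.000993 + 0.0322) = 0.182, so δp = 2.39e+05.
Q = p + d: δQ = √(δp² + δd²) = √(5.73e+10 + 2.25e+08) = 2.4e+05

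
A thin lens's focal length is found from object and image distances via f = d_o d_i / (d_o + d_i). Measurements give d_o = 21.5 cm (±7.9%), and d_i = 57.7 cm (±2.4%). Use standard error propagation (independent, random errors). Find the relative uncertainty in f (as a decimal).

0.0579

∂f/∂d_o = (d_i/(d_o+d_i))² = 0.531;  ∂f/∂d_i = (d_o/(d_o+d_i))² = 0.0737
δf = √((∂f/∂d_o · δd_o)² + (∂f/∂d_i · δd_i)²) = √(0.813 + 0.0104) = 0.907 cm
f = 15.7 cm, so δf/f = 0.907/15.7 = 0.0579.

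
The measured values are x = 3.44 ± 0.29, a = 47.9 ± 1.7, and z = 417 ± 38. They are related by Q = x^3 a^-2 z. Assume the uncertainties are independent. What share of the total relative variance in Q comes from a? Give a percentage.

6.52%

(δQ/Q)² = (3·δx/x)² + (-2·δa/a)² + (1·δz/z)²
  x term: (3×0.0843)² = 0.0640
  a term: (-2×0.0355)² = 0.00504
  z term: (1×0.0911)² = 0.00830
Total = 0.0773. Share from a = 0.00504/0.0773 = 0.0652.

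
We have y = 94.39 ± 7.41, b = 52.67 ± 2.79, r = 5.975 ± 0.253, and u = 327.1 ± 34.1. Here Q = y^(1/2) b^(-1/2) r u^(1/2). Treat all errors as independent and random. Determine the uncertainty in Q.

Q is a product of powers, so relative uncertainties combine in quadrature:
  (½·δy/y)² = (0.5×0.0785)² = 0.00154;  (−½·δb/b)² = (-0.5×0.0530)² = 0.000701;  (1·δr/r)² = (1×0.0423)² = 0.00179;  (½·δu/u)² = (0.5×0.104)² = 0.00272
δQ/Q = √(0.00675) = 0.0822
Q = 144.7, so δQ = 0.0822 × 144.7 = 11.9.

11.9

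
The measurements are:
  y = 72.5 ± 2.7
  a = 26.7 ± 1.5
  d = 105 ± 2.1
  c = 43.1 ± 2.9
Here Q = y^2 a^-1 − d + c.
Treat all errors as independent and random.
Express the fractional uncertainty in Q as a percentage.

13.9%

Let p = y^2·a^-1 = 197. δp/p = √((2·δy/y)² + (-1·δa/a)²) = √(0.00555 + 0.00316) = 0.0933, so δp = 18.4.
Q = p − d + c: δQ = √(δp² + δd² + δc²) = √(337 + 4.41 + 8.41) = 18.7
Q = 135, so δQ/Q = 18.7/135 = 0.139.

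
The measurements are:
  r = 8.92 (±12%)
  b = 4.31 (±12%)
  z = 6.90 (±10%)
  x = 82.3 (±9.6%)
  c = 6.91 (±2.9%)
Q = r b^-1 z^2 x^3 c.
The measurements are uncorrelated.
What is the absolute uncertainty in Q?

Q is a product of powers, so relative uncertainties combine in quadrature:
  (1·δr/r)² = (1×0.120)² = 0.0144;  (-1·δb/b)² = (-1×0.120)² = 0.0144;  (2·δz/z)² = (2×0.100)² = 0.0400;  (3·δx/x)² = (3×0.0960)² = 0.0829;  (1·δc/c)² = (1×0.0290)² = 0.000841
δQ/Q = √(0.153) = 0.391
Q = 3.8e+08, so δQ = 0.391 × 3.8e+08 = 1.48e+08.

1.48e+08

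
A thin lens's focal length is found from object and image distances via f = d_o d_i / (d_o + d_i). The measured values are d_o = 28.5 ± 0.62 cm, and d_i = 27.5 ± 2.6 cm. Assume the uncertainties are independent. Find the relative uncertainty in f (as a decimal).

∂f/∂d_o = (d_i/(d_o+d_i))² = 0.241;  ∂f/∂d_i = (d_o/(d_o+d_i))² = 0.259
δf = √((∂f/∂d_o · δd_o)² + (∂f/∂d_i · δd_i)²) = √(0.0224 + 0.453) = 0.690 cm
f = 14.0 cm, so δf/f = 0.690/14.0 = 0.0493.

0.0493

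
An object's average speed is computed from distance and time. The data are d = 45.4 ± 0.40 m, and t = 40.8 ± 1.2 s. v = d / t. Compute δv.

0.0342 m/s

Relative error in a monomial: (δv/v)² = Σ (nᵢ · δxᵢ/xᵢ)².
  (1·δd/d)² = (1×0.00881)² = 7.76e-05;  (-1·δt/t)² = (-1×0.0294)² = 0.000865
δv/v = √(0.000943) = 0.0307
v = 1.11 m/s, so δv = 0.0307 × 1.11 = 0.0342 m/s.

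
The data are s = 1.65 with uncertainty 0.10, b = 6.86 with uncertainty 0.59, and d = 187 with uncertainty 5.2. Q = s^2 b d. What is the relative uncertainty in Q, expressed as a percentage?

Since Q is a product/quotient, work with relative uncertainties:
  (2·δs/s)² = (2×0.0606)² = 0.0147;  (1·δb/b)² = (1×0.0860)² = 0.00740;  (1·δd/d)² = (1×0.0278)² = 0.000773
δQ/Q = √(0.0229) = 0.151

15.1%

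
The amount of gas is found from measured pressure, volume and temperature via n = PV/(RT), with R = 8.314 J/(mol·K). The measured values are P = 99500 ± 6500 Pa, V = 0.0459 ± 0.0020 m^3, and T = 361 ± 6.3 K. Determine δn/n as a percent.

n is a product of powers, so relative uncertainties combine in quadrature:
  (1·δP/P)² = (1×0.0653)² = 0.00427;  (1·δV/V)² = (1×0.0436)² = 0.00190;  (-1·δT/T)² = (-1×0.0175)² = 0.000305
δn/n = √(0.00647) = 0.0804

8.04%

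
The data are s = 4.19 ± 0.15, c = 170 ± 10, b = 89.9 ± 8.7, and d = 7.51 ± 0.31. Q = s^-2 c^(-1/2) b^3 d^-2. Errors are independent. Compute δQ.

Each factor contributes (exponent × relative error)² to (δQ/Q)²:
  (-2·δs/s)² = (-2×0.0358)² = 0.00513;  (−½·δc/c)² = (-0.5×0.0588)² = 0.000865;  (3·δb/b)² = (3×0.0968)² = 0.0843;  (-2·δd/d)² = (-2×0.0413)² = 0.00682
δQ/Q = √(0.0971) = 0.312
Q = 56.3, so δQ = 0.312 × 56.3 = 17.5.

17.5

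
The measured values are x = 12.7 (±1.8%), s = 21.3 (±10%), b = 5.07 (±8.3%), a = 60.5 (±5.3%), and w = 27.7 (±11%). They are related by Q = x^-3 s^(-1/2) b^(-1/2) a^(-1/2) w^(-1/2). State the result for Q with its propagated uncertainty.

For a monomial Q ∝ x^-3, s^(-1/2), b^(-1/2), a^(-1/2), w^(-1/2), fractional errors add in quadrature:
  (-3·δx/x)² = (-3×0.0180)² = 0.00292;  (−½·δs/s)² = (-0.5×0.100)² = 0.00250;  (−½·δb/b)² = (-0.5×0.0830)² = 0.00172;  (−½·δa/a)² = (-0.5×0.0530)² = 0.000702;  (−½·δw/w)² = (-0.5×0.110)² = 0.00303
δQ/Q = √(0.0109) = 0.104
Q = 1.15e-06, so δQ = 0.104 × 1.15e-06 = 1.2e-07.

(1.15 ± 0.120) × 10^-6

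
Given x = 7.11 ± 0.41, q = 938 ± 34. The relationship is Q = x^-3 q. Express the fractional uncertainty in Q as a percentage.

Products/powers → add relative errors in quadrature, weighted by exponent:
  (-3·δx/x)² = (-3×0.0577)² = 0.0299;  (1·δq/q)² = (1×0.0362)² = 0.00131
δQ/Q = √(0.0312) = 0.177

17.7%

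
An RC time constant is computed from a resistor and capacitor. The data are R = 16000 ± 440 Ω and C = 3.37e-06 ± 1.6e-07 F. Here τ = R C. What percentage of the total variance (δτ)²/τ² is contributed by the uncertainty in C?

74.9%

(δτ/τ)² = (1·δR/R)² + (1·δC/C)²
  R term: (1×0.0275)² = 0.000756
  C term: (1×0.0475)² = 0.00225
Total = 0.00301. Share from C = 0.00225/0.00301 = 0.749.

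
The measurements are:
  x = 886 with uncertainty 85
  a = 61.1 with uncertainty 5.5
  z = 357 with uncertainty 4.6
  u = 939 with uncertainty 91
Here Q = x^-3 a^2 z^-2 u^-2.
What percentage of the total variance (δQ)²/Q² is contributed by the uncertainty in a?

(δQ/Q)² = (-3·δx/x)² + (2·δa/a)² + (-2·δz/z)² + (-2·δu/u)²
  x term: (-3×0.0959)² = 0.0828
  a term: (2×0.0900)² = 0.0324
  z term: (-2×0.0129)² = 0.000664
  u term: (-2×0.0969)² = 0.0376
Total = 0.153. Share from a = 0.0324/0.153 = 0.211.

21.1%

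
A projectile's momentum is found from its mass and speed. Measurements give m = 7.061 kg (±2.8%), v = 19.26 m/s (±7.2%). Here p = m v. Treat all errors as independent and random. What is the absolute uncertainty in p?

10.5 kg·m/s

p is a product of powers, so relative uncertainties combine in quadrature:
  (1·δm/m)² = (1×0.0280)² = 0.000784;  (1·δv/v)² = (1×0.0720)² = 0.00518
δp/p = √(0.00597) = 0.0773
p = 136.0 kg·m/s, so δp = 0.0773 × 136.0 = 10.5 kg·m/s.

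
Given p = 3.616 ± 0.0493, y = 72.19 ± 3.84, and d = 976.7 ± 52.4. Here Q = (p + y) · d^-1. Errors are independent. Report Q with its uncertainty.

0.07761 ± 0.00573

Let u = p + y = 75.81. δu = √(δp² + δy²) = √(0.00243 + 14.7) = 3.84, so δu/u = 0.0507.
Q is then a monomial in u, d:
δQ/Q = √((δu/u)² + (-1·δd/d)²) = √(0.00257 + 0.00288) = 0.0738
Q = 0.07761, so δQ = 0.0738 × 0.07761 = 0.00573.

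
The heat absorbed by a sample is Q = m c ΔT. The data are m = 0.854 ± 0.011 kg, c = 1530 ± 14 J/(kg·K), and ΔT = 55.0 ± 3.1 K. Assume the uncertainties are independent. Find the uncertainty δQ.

4210 J

Products/powers → add relative errors in quadrature, weighted by exponent:
  (1·δm/m)² = (1×0.0129)² = 0.000166;  (1·δc/c)² = (1×0.00915)² = 8.37e-05;  (1·δΔT/ΔT)² = (1×0.0564)² = 0.00318
δQ/Q = √(0.00343) = 0.0585
Q = 71900 J, so δQ = 0.0585 × 71900 = 4210 J.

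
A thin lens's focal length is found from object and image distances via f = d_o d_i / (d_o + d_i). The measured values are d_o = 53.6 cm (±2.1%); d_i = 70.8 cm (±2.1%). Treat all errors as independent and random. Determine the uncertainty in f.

0.457 cm

∂f/∂d_o = (d_i/(d_o+d_i))² = 0.324;  ∂f/∂d_i = (d_o/(d_o+d_i))² = 0.186
δf = √((∂f/∂d_o · δd_o)² + (∂f/∂d_i · δd_i)²) = √(0.133 + 0.0762) = 0.457 cm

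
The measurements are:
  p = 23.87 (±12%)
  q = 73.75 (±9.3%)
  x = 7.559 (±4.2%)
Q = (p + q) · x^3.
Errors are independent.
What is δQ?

Let u = p + q = 97.62. δu = √(δp² + δq²) = √(8.20 + 47.0) = 7.43, so δu/u = 0.0761.
Q is then a monomial in u, x:
δQ/Q = √((δu/u)² + (3·δx/x)²) = √(0.00580 + 0.0159) = 0.147
Q = 42160, so δQ = 0.147 × 42160 = 6210.

6210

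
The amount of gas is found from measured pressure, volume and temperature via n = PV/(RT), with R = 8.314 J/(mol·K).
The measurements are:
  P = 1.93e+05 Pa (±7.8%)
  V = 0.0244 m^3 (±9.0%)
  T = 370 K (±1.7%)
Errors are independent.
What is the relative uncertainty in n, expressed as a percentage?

Relative error in a monomial: (δn/n)² = Σ (nᵢ · δxᵢ/xᵢ)².
  (1·δP/P)² = (1×0.0780)² = 0.00608;  (1·δV/V)² = (1×0.0900)² = 0.00810;  (-1·δT/T)² = (-1×0.0170)² = 0.000289
δn/n = √(0.0145) = 0.120

12.0%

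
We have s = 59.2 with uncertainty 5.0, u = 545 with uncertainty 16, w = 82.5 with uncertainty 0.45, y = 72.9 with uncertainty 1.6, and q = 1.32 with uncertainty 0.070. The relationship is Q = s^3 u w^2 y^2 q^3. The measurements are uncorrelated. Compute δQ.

Each factor contributes (exponent × relative error)² to (δQ/Q)²:
  (3·δs/s)² = (3×0.0845)² = 0.0642;  (1·δu/u)² = (1×0.0294)² = 0.000862;  (2·δw/w)² = (2×0.00545)² = 0.000119;  (2·δy/y)² = (2×0.0219)² = 0.00193;  (3·δq/q)² = (3×0.0530)² = 0.0253
δQ/Q = √(0.0924) = 0.304
Q = 9.41e+15, so δQ = 0.304 × 9.41e+15 = 2.86e+15.

2.86e+15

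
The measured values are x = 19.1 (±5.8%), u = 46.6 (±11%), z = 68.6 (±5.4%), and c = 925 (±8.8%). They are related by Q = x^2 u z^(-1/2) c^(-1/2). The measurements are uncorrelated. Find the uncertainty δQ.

11.3

Relative error in a monomial: (δQ/Q)² = Σ (nᵢ · δxᵢ/xᵢ)².
  (2·δx/x)² = (2×0.0580)² = 0.0135;  (1·δu/u)² = (1×0.110)² = 0.0121;  (−½·δz/z)² = (-0.5×0.0540)² = 0.000729;  (−½·δc/c)² = (-0.5×0.0880)² = 0.00194
δQ/Q = √(0.0282) = 0.168
Q = 67.5, so δQ = 0.168 × 67.5 = 11.3.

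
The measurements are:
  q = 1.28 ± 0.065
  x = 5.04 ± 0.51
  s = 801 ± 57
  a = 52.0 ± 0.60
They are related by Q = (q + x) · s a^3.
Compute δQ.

8.08e+07

Let u = q + x = 6.32. δu = √(δq² + δx²) = √(0.00423 + 0.260) = 0.514, so δu/u = 0.0813.
Q is then a monomial in u, s, a:
δQ/Q = √((δu/u)² + (1·δs/s)² + (3·δa/a)²) = √(0.00662 + 0.00506 + 0.00120) = 0.113
Q = 7.12e+08, so δQ = 0.113 × 7.12e+08 = 8.08e+07.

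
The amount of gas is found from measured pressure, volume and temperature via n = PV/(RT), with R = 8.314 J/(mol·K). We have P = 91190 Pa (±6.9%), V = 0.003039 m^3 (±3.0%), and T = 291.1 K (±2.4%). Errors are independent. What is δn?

0.00904 mol

Each factor contributes (exponent × relative error)² to (δn/n)²:
  (1·δP/P)² = (1×0.0690)² = 0.00476;  (1·δV/V)² = (1×0.0300)² = 0.000900;  (-1·δT/T)² = (-1×0.0240)² = 0.000576
δn/n = √(0.00624) = 0.0790
n = 0.1145 mol, so δn = 0.0790 × 0.1145 = 0.00904 mol.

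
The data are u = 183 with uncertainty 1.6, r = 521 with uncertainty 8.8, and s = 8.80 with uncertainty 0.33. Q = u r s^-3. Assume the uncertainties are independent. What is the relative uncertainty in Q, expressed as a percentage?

11.4%

Products/powers → add relative errors in quadrature, weighted by exponent:
  (1·δu/u)² = (1×0.00874)² = 7.64e-05;  (1·δr/r)² = (1×0.0169)² = 0.000285;  (-3·δs/s)² = (-3×0.0375)² = 0.0127
δQ/Q = √(0.0130) = 0.114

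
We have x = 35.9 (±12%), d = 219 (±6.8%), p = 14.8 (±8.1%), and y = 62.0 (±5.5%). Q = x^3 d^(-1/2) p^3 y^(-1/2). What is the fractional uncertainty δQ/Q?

0.437

For a monomial Q ∝ x^3, d^(-1/2), p^3, y^(-1/2), fractional errors add in quadrature:
  (3·δx/x)² = (3×0.120)² = 0.130;  (−½·δd/d)² = (-0.5×0.0680)² = 0.00116;  (3·δp/p)² = (3×0.0810)² = 0.0590;  (−½·δy/y)² = (-0.5×0.0550)² = 0.000756
δQ/Q = √(0.191) = 0.437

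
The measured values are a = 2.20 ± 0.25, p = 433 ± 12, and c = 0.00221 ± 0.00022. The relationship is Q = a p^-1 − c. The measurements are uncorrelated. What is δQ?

Let w = a·p^-1 = 0.00508. δw/w = √((1·δa/a)² + (-1·δp/p)²) = √(0.0129 + 0.000768) = 0.117, so δw = 0.000594.
Q = w − c: δQ = √(δw² + δc²) = √(3.53e-07 + 4.84e-08) = 0.000634

0.000634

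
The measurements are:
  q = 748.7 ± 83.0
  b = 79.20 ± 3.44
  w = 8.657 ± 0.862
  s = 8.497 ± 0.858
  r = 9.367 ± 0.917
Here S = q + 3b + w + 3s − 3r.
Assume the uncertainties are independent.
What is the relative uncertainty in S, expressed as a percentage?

8.44%

S is a linear combination, so absolute uncertainties add in quadrature:
  (δq)² = 6890;  (3·δb)² = 107;  (δw)² = 0.743;  (3·δs)² = 6.63;  (3·δr)² = 7.57
δS = √(7010) = 83.7
S = 992.3, so δS/S = 83.7/992.3 = 0.0844.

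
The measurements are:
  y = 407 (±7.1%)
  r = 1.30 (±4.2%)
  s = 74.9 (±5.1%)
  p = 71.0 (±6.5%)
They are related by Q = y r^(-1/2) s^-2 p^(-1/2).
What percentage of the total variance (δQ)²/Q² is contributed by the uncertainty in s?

(δQ/Q)² = (1·δy/y)² + (−½·δr/r)² + (-2·δs/s)² + (−½·δp/p)²
  y term: (1×0.0710)² = 0.00504
  r term: (-0.5×0.0420)² = 0.000441
  s term: (-2×0.0510)² = 0.0104
  p term: (-0.5×0.0650)² = 0.00106
Total = 0.0169. Share from s = 0.0104/0.0169 = 0.614.

61.4%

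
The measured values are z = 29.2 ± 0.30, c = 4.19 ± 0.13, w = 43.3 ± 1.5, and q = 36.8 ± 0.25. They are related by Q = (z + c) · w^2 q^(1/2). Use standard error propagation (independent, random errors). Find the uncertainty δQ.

26600

Let u = z + c = 33.4. δu = √(δz² + δc²) = √(0.0900 + 0.0169) = 0.327, so δu/u = 0.00979.
Q is then a monomial in u, w, q:
δQ/Q = √((δu/u)² + (2·δw/w)² + (½·δq/q)²) = √(9.59e-05 + 0.00480 + 1.15e-05) = 0.0701
Q = 3.8e+05, so δQ = 0.0701 × 3.8e+05 = 26600.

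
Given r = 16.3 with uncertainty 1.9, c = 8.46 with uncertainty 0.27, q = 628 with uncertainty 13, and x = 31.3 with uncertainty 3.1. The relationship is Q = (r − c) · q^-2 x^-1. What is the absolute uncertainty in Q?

Let u = r − c = 7.84. δu = √(δr² + δc²) = √(3.61 + 0.0729) = 1.92, so δu/u = 0.245.
Q is then a monomial in u, q, x:
δQ/Q = √((δu/u)² + (-2·δq/q)² + (-1·δx/x)²) = √(0.0599 + 0.00171 + 0.00981) = 0.267
Q = 6.35e-07, so δQ = 0.267 × 6.35e-07 = 1.7e-07.

1.7e-07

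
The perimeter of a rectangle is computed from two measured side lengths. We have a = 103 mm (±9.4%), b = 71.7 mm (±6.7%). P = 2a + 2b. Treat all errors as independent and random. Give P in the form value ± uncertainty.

349 ± 21.6 mm

Absolute uncertainties add in quadrature for a linear combination:
  (2·δa)² = 375;  (2·δb)² = 92.3
δP = √(467) = 21.6 mm
P = 349 mm.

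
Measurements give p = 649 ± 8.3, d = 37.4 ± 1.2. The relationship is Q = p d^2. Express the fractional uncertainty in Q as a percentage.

6.54%

Products/powers → add relative errors in quadrature, weighted by exponent:
  (1·δp/p)² = (1×0.0128)² = 0.000164;  (2·δd/d)² = (2×0.0321)² = 0.00412
δQ/Q = √(0.00428) = 0.0654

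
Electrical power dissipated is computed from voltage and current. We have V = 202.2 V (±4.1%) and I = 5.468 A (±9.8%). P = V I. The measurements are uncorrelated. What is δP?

117 W

For a monomial P ∝ V, I, fractional errors add in quadrature:
  (1·δV/V)² = (1×0.0410)² = 0.00168;  (1·δI/I)² = (1×0.0980)² = 0.00960
δP/P = √(0.0113) = 0.106
P = 1106 W, so δP = 0.106 × 1106 = 117 W.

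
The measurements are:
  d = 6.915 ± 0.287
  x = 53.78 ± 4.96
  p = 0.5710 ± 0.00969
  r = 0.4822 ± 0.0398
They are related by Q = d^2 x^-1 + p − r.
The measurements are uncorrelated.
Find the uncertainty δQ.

0.118

Let w = d^2·x^-1 = 0.8891. δw/w = √((2·δd/d)² + (-1·δx/x)²) = √(0.00689 + 0.00851) = 0.124, so δw = 0.110.
Q = w + p − r: δQ = √(δw² + δp² + δr²) = √(0.0122 + 9.39e-05 + 0.00158) = 0.118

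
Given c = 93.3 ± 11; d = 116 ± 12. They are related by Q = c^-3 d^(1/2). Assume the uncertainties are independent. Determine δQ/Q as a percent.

35.7%

For a monomial Q ∝ c^-3, d^(1/2), fractional errors add in quadrature:
  (-3·δc/c)² = (-3×0.118)² = 0.125;  (½·δd/d)² = (0.5×0.103)² = 0.00268
δQ/Q = √(0.128) = 0.357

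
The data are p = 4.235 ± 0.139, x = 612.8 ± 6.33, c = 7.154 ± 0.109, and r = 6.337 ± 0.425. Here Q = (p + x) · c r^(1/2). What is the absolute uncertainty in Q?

Let u = p + x = 617.0. δu = √(δp² + δx²) = √(0.0193 + 40.1) = 6.33, so δu/u = 0.0103.
Q is then a monomial in u, c, r:
δQ/Q = √((δu/u)² + (1·δc/c)² + (½·δr/r)²) = √(0.000105 + 0.000232 + 0.00112) = 0.0382
Q = 11110, so δQ = 0.0382 × 11110 = 425.

425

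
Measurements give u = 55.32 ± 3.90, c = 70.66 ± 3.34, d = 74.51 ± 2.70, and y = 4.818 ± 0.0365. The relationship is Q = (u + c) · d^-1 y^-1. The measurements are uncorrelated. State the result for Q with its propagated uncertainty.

0.3509 ± 0.0193

Let w = u + c = 126.0. δw = √(δu² + δc²) = √(15.2 + 11.2) = 5.13, so δw/w = 0.0408.
Q is then a monomial in w, d, y:
δQ/Q = √((δw/w)² + (-1·δd/d)² + (-1·δy/y)²) = √(0.00166 + 0.00131 + 5.74e-05) = 0.0551
Q = 0.3509, so δQ = 0.0551 × 0.3509 = 0.0193.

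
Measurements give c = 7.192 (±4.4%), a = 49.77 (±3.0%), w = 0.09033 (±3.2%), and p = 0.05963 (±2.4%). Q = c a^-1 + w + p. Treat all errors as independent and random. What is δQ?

0.00834

Let h = c·a^-1 = 0.1445. δh/h = √((1·δc/c)² + (-1·δa/a)²) = √(0.00194 + 0.000900) = 0.0533, so δh = 0.00770.
Q = h + w + p: δQ = √(δh² + δw² + δp²) = √(5.92e-05 + 8.36e-06 + 2.05e-06) = 0.00834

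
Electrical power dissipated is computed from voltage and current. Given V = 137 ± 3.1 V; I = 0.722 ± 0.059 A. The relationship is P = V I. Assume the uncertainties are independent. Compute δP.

For a monomial P ∝ V, I, fractional errors add in quadrature:
  (1·δV/V)² = (1×0.0226)² = 0.000512;  (1·δI/I)² = (1×0.0817)² = 0.00668
δP/P = √(0.00719) = 0.0848
P = 98.9 W, so δP = 0.0848 × 98.9 = 8.39 W.

8.39 W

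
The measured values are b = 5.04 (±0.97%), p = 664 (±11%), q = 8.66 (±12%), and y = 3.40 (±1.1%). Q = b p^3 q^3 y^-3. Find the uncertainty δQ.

For a monomial Q ∝ b, p^3, q^3, y^-3, fractional errors add in quadrature:
  (1·δb/b)² = (1×0.00970)² = 9.41e-05;  (3·δp/p)² = (3×0.110)² = 0.109;  (3·δq/q)² = (3×0.120)² = 0.130;  (-3·δy/y)² = (-3×0.0110)² = 0.00109
δQ/Q = √(0.240) = 0.490
Q = 2.44e+10, so δQ = 0.490 × 2.44e+10 = 1.19e+10.

1.19e+10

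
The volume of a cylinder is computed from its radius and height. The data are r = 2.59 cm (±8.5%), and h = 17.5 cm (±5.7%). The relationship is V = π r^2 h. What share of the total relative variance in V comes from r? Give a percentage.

(δV/V)² = (2·δr/r)² + (1·δh/h)²
  r term: (2×0.0850)² = 0.0289
  h term: (1×0.0570)² = 0.00325
Total = 0.0321. Share from r = 0.0289/0.0321 = 0.899.

89.9%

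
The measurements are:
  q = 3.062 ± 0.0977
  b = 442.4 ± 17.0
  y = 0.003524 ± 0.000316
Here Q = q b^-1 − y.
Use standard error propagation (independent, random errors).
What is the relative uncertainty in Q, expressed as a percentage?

Let p = q·b^-1 = 0.006921. δp/p = √((1·δq/q)² + (-1·δb/b)²) = √(0.00102 + 0.00148) = 0.0499, so δp = 0.000346.
Q = p − y: δQ = √(δp² + δy²) = √(1.2e-07 + 9.99e-08) = 0.000468
Q = 0.003397, so δQ/Q = 0.000468/0.003397 = 0.138.

13.8%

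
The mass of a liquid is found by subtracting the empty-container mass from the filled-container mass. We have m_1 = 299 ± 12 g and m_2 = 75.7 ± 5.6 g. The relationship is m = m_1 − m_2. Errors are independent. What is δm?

13.2 g

Absolute uncertainties add in quadrature for a linear combination:
  (δm_1)² = 144;  (δm_2)² = 31.4
δm = √(175) = 13.2 g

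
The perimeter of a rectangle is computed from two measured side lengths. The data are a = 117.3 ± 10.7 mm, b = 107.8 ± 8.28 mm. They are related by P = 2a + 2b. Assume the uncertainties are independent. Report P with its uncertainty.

Absolute uncertainties add in quadrature for a linear combination:
  (2·δa)² = 458;  (2·δb)² = 274
δP = √(732) = 27.1 mm
P = 450.2 mm.

450.2 ± 27.1 mm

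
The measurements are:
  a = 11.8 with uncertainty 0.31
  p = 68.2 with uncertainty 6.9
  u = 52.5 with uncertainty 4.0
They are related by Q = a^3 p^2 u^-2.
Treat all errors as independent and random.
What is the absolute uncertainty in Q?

736

Products/powers → add relative errors in quadrature, weighted by exponent:
  (3·δa/a)² = (3×0.0263)² = 0.00621;  (2·δp/p)² = (2×0.101)² = 0.0409;  (-2·δu/u)² = (-2×0.0762)² = 0.0232
δQ/Q = √(0.0704) = 0.265
Q = 2770, so δQ = 0.265 × 2770 = 736.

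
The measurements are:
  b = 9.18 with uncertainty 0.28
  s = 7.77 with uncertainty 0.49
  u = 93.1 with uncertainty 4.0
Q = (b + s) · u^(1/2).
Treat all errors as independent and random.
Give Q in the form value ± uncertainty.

164 ± 6.48

Let w = b + s = 16.9. δw = √(δb² + δs²) = √(0.0784 + 0.240) = 0.564, so δw/w = 0.0333.
Q is then a monomial in w, u:
δQ/Q = √((δw/w)² + (½·δu/u)²) = √(0.00111 + 0.000461) = 0.0396
Q = 164, so δQ = 0.0396 × 164 = 6.48.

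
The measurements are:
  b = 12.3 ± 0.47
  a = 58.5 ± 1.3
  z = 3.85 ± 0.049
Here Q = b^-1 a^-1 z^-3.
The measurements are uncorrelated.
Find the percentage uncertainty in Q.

Each factor contributes (exponent × relative error)² to (δQ/Q)²:
  (-1·δb/b)² = (-1×0.0382)² = 0.00146;  (-1·δa/a)² = (-1×0.0222)² = 0.000494;  (-3·δz/z)² = (-3×0.0127)² = 0.00146
δQ/Q = √(0.00341) = 0.0584

5.84%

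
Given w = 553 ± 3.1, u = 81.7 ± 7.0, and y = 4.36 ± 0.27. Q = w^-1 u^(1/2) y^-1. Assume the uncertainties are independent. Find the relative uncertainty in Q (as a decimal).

0.0755

For a monomial Q ∝ w^-1, u^(1/2), y^-1, fractional errors add in quadrature:
  (-1·δw/w)² = (-1×0.00561)² = 3.14e-05;  (½·δu/u)² = (0.5×0.0857)² = 0.00184;  (-1·δy/y)² = (-1×0.0619)² = 0.00383
δQ/Q = √(0.00570) = 0.0755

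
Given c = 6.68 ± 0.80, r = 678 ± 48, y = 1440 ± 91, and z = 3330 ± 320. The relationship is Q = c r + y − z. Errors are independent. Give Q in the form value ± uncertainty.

2640 ± 713

Let p = c·r = 4530. δp/p = √((1·δc/c)² + (1·δr/r)²) = √(0.0143 + 0.00501) = 0.139, so δp = 630.
Q = p + y − z: δQ = √(δp² + δy² + δz²) = √(3.97e+05 + 8280 + 1.02e+05) = 713
Q = 2640.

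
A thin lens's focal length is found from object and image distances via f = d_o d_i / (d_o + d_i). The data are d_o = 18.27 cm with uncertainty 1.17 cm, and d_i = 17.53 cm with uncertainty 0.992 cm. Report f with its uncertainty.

8.946 ± 0.381 cm

∂f/∂d_o = (d_i/(d_o+d_i))² = 0.240;  ∂f/∂d_i = (d_o/(d_o+d_i))² = 0.260
δf = √((∂f/∂d_o · δd_o)² + (∂f/∂d_i · δd_i)²) = √(0.0787 + 0.0667) = 0.381 cm
f = 8.946 cm.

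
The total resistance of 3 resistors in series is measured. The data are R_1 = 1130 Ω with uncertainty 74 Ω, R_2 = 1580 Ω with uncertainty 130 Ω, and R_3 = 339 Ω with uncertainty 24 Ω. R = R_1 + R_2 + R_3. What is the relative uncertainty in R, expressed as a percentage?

4.97%

Absolute uncertainties add in quadrature for a linear combination:
  (δR_1)² = 5480;  (δR_2)² = 16900;  (δR_3)² = 576
δR = √(23000) = 151 Ω
R = 3050 Ω, so δR/R = 151/3050 = 0.0497.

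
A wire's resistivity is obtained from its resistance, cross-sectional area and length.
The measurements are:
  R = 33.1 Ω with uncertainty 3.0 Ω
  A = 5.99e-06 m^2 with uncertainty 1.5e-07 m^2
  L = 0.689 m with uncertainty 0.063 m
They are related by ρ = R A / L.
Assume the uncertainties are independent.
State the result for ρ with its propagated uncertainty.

ρ is a product of powers, so relative uncertainties combine in quadrature:
  (1·δR/R)² = (1×0.0906)² = 0.00821;  (1·δA/A)² = (1×0.0250)² = 0.000627;  (-1·δL/L)² = (-1×0.0914)² = 0.00836
δρ/ρ = √(0.0172) = 0.131
ρ = 0.000288 Ω·m, so δρ = 0.131 × 0.000288 = 3.77e-05 Ω·m.

(2.88 ± 0.377) × 10^-4 Ω·m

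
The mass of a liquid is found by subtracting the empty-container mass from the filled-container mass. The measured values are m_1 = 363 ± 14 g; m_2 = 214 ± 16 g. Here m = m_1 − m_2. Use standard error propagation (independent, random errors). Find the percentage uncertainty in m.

14.3%

Sums and differences: (δm)² = Σ (cᵢ δxᵢ)².
  (δm_1)² = 196;  (δm_2)² = 256
δm = √(452) = 21.3 g
m = 149 g, so δm/m = 21.3/149 = 0.143.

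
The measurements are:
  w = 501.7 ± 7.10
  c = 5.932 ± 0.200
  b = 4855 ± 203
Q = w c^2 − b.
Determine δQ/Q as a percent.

Let p = w·c^2 = 17650. δp/p = √((1·δw/w)² + (2·δc/c)²) = √(0.000200 + 0.00455) = 0.0689, so δp = 1220.
Q = p − b: δQ = √(δp² + δb²) = √(1.48e+06 + 41200) = 1230
Q = 12800, so δQ/Q = 1230/12800 = 0.0963.

9.63%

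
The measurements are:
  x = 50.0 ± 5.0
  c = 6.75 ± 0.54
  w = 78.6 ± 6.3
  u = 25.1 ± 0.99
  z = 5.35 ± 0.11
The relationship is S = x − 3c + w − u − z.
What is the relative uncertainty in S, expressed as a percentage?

Sums and differences: (δS)² = Σ (cᵢ δxᵢ)².
  (δx)² = 25.0;  (3·δc)² = 2.62;  (δw)² = 39.7;  (δu)² = 0.980;  (δz)² = 0.0121
δS = √(68.3) = 8.26
S = 77.9, so δS/S = 8.26/77.9 = 0.106.

10.6%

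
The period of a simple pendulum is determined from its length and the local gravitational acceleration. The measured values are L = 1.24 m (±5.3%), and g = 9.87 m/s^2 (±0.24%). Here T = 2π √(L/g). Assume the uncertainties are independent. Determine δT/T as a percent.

2.65%

T is a product of powers, so relative uncertainties combine in quadrature:
  (½·δL/L)² = (0.5×0.0530)² = 0.000702;  (−½·δg/g)² = (-0.5×0.00240)² = 1.44e-06
δT/T = √(0.000704) = 0.0265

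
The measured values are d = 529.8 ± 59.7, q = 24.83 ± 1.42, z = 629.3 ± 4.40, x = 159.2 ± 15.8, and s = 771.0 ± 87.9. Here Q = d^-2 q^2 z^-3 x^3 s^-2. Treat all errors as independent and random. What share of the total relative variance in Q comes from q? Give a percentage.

6.38%

(δQ/Q)² = (-2·δd/d)² + (2·δq/q)² + (-3·δz/z)² + (3·δx/x)² + (-2·δs/s)²
  d term: (-2×0.113)² = 0.0508
  q term: (2×0.0572)² = 0.0131
  z term: (-3×0.00699)² = 0.000440
  x term: (3×0.0992)² = 0.0886
  s term: (-2×0.114)² = 0.0520
Total = 0.205. Share from q = 0.0131/0.205 = 0.0638.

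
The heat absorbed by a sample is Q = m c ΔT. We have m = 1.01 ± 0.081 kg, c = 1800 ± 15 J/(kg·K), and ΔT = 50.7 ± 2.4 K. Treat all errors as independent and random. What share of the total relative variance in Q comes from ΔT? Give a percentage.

(δQ/Q)² = (1·δm/m)² + (1·δc/c)² + (1·δΔT/ΔT)²
  m term: (1×0.0802)² = 0.00643
  c term: (1×0.00833)² = 6.94e-05
  ΔT term: (1×0.0473)² = 0.00224
Total = 0.00874. Share from ΔT = 0.00224/0.00874 = 0.256.

25.6%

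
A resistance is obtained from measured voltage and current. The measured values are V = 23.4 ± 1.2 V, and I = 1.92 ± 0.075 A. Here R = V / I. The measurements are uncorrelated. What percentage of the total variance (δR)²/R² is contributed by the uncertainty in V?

63.3%

(δR/R)² = (1·δV/V)² + (-1·δI/I)²
  V term: (1×0.0513)² = 0.00263
  I term: (-1×0.0391)² = 0.00153
Total = 0.00416. Share from V = 0.00263/0.00416 = 0.633.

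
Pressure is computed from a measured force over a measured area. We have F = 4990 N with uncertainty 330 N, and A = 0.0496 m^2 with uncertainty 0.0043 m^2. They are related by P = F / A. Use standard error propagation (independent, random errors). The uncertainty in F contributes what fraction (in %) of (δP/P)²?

36.8%

(δP/P)² = (1·δF/F)² + (-1·δA/A)²
  F term: (1×0.0661)² = 0.00437
  A term: (-1×0.0867)² = 0.00752
Total = 0.0119. Share from F = 0.00437/0.0119 = 0.368.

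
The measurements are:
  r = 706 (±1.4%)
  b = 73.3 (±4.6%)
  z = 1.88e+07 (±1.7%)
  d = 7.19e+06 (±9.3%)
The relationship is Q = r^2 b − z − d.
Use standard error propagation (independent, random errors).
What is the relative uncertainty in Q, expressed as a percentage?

Let p = r^2·b = 3.65e+07. δp/p = √((2·δr/r)² + (1·δb/b)²) = √(0.000784 + 0.00212) = 0.0539, so δp = 1.97e+06.
Q = p − z − d: δQ = √(δp² + δz² + δd²) = √(3.87e+12 + 1.02e+11 + 4.47e+11) = 2.1e+06
Q = 1.05e+07, so δQ/Q = 2.1e+06/1.05e+07 = 0.199.

19.9%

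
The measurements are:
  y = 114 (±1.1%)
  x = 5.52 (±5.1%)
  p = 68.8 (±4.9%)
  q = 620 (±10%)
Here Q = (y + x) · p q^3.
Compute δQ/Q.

0.304

Let u = y + x = 120. δu = √(δy² + δx²) = √(1.57 + 0.0793) = 1.29, so δu/u = 0.0108.
Q is then a monomial in u, p, q:
δQ/Q = √((δu/u)² + (1·δp/p)² + (3·δq/q)²) = √(0.000116 + 0.00240 + 0.0900) = 0.304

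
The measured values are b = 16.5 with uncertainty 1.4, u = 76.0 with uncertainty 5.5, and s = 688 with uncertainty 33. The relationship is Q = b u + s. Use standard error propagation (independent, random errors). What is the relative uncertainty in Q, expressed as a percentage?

Let p = b·u = 1250. δp/p = √((1·δb/b)² + (1·δu/u)²) = √(0.00720 + 0.00524) = 0.112, so δp = 140.
Q = p + s: δQ = √(δp² + δs²) = √(19600 + 1090) = 144
Q = 1940, so δQ/Q = 144/1940 = 0.0740.

7.40%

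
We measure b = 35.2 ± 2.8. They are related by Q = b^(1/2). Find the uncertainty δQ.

0.236

Relative error in a monomial: (δQ/Q)² = Σ (nᵢ · δxᵢ/xᵢ)².
  (½·δb/b)² = (0.5×0.0795)² = 0.00158
δQ/Q = √(0.00158) = 0.0398
Q = 5.93, so δQ = 0.0398 × 5.93 = 0.236.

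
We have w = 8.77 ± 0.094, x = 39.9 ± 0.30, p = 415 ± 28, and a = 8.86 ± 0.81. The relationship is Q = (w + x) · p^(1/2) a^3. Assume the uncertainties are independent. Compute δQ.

Let u = w + x = 48.7. δu = √(δw² + δx²) = √(0.00884 + 0.0900) = 0.314, so δu/u = 0.00646.
Q is then a monomial in u, p, a:
δQ/Q = √((δu/u)² + (½·δp/p)² + (3·δa/a)²) = √(4.17e-05 + 0.00114 + 0.0752) = 0.276
Q = 6.9e+05, so δQ = 0.276 × 6.9e+05 = 1.91e+05.

1.91e+05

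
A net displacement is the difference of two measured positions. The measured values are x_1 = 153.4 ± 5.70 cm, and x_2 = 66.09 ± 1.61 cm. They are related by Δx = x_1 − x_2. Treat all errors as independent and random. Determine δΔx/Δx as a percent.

For a sum/difference, combine absolute errors in quadrature:
  (δx_1)² = 32.5;  (δx_2)² = 2.59
δΔx = √(35.1) = 5.92 cm
Δx = 87.31 cm, so δΔx/Δx = 5.92/87.31 = 0.0678.

6.78%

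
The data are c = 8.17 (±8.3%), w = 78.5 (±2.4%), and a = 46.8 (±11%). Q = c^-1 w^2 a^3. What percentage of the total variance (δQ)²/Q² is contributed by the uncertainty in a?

92.2%

(δQ/Q)² = (-1·δc/c)² + (2·δw/w)² + (3·δa/a)²
  c term: (-1×0.0830)² = 0.00689
  w term: (2×0.0240)² = 0.00230
  a term: (3×0.110)² = 0.109
Total = 0.118. Share from a = 0.109/0.118 = 0.922.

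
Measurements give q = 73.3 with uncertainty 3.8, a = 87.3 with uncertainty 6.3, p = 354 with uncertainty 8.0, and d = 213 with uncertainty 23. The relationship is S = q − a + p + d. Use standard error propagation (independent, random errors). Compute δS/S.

0.0460

Absolute uncertainties add in quadrature for a linear combination:
  (δq)² = 14.4;  (δa)² = 39.7;  (δp)² = 64.0;  (δd)² = 529
δS = √(647) = 25.4
S = 553, so δS/S = 25.4/553 = 0.0460.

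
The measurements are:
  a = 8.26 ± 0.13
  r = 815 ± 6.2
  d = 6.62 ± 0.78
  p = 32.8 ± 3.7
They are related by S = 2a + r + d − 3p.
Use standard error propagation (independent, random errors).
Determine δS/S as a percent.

Each term contributes (cᵢ δxᵢ)² to (δS)²:
  (2·δa)² = 0.0676;  (δr)² = 38.4;  (δd)² = 0.608;  (3·δp)² = 123
δS = √(162) = 12.7
S = 740, so δS/S = 12.7/740 = 0.0172.

1.72%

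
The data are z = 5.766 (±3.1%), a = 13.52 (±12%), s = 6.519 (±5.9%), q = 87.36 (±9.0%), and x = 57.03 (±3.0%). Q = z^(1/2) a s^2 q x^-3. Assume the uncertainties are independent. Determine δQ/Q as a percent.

For a monomial Q ∝ z^(1/2), a, s^2, q, x^-3, fractional errors add in quadrature:
  (½·δz/z)² = (0.5×0.0310)² = 0.000240;  (1·δa/a)² = (1×0.120)² = 0.0144;  (2·δs/s)² = (2×0.0590)² = 0.0139;  (1·δq/q)² = (1×0.0900)² = 0.00810;  (-3·δx/x)² = (-3×0.0300)² = 0.00810
δQ/Q = √(0.0448) = 0.212

21.2%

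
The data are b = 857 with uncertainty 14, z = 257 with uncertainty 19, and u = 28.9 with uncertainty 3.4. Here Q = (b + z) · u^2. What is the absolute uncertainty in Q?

Let w = b + z = 1110. δw = √(δb² + δz²) = √(196 + 361) = 23.6, so δw/w = 0.0212.
Q is then a monomial in w, u:
δQ/Q = √((δw/w)² + (2·δu/u)²) = √(0.000449 + 0.0554) = 0.236
Q = 9.3e+05, so δQ = 0.236 × 9.3e+05 = 2.2e+05.

2.2e+05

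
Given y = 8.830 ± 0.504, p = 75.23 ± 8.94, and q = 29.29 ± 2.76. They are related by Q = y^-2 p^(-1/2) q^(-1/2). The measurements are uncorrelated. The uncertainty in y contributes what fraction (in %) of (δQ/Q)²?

(δQ/Q)² = (-2·δy/y)² + (−½·δp/p)² + (−½·δq/q)²
  y term: (-2×0.0571)² = 0.0130
  p term: (-0.5×0.119)² = 0.00353
  q term: (-0.5×0.0942)² = 0.00222
Total = 0.0188. Share from y = 0.0130/0.0188 = 0.694.

69.4%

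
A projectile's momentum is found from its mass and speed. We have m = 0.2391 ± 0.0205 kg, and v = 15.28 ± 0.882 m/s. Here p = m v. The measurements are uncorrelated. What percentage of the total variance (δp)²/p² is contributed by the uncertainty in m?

68.8%

(δp/p)² = (1·δm/m)² + (1·δv/v)²
  m term: (1×0.0857)² = 0.00735
  v term: (1×0.0577)² = 0.00333
Total = 0.0107. Share from m = 0.00735/0.0107 = 0.688.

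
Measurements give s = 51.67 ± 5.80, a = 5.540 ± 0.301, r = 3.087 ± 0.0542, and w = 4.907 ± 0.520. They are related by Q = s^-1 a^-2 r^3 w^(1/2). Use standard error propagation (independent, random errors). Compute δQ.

0.00712

For a monomial Q ∝ s^-1, a^-2, r^3, w^(1/2), fractional errors add in quadrature:
  (-1·δs/s)² = (-1×0.112)² = 0.0126;  (-2·δa/a)² = (-2×0.0543)² = 0.0118;  (3·δr/r)² = (3×0.0176)² = 0.00277;  (½·δw/w)² = (0.5×0.106)² = 0.00281
δQ/Q = √(0.0300) = 0.173
Q = 0.04109, so δQ = 0.173 × 0.04109 = 0.00712.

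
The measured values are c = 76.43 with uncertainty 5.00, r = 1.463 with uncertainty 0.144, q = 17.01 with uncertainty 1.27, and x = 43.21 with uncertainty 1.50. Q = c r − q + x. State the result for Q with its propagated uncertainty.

Let p = c·r = 111.8. δp/p = √((1·δc/c)² + (1·δr/r)²) = √(0.00428 + 0.00969) = 0.118, so δp = 13.2.
Q = p − q + x: δQ = √(δp² + δq² + δx²) = √(175 + 1.61 + 2.25) = 13.4
Q = 138.0.

138.0 ± 13.4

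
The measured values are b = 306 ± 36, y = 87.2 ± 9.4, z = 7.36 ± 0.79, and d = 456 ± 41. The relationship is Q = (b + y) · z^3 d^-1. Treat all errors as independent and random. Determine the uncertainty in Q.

119

Let u = b + y = 393. δu = √(δb² + δy²) = √(1300 + 88.4) = 37.2, so δu/u = 0.0946.
Q is then a monomial in u, z, d:
δQ/Q = √((δu/u)² + (3·δz/z)² + (-1·δd/d)²) = √(0.00895 + 0.104 + 0.00808) = 0.347
Q = 344, so δQ = 0.347 × 344 = 119.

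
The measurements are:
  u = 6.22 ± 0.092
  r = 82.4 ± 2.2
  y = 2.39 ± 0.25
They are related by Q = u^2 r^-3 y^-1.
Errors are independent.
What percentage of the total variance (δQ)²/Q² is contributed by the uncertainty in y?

60.0%

(δQ/Q)² = (2·δu/u)² + (-3·δr/r)² + (-1·δy/y)²
  u term: (2×0.0148)² = 0.000875
  r term: (-3×0.0267)² = 0.00642
  y term: (-1×0.105)² = 0.0109
Total = 0.0182. Share from y = 0.0109/0.0182 = 0.600.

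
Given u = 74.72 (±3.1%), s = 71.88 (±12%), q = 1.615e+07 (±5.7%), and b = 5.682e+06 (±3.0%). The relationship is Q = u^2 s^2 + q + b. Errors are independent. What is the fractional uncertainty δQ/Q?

0.142

Let p = u^2·s^2 = 2.885e+07. δp/p = √((2·δu/u)² + (2·δs/s)²) = √(0.00384 + 0.0576) = 0.248, so δp = 7.15e+06.
Q = p + q + b: δQ = √(δp² + δq² + δb²) = √(5.11e+13 + 8.47e+11 + 2.91e+10) = 7.21e+06
Q = 5.068e+07, so δQ/Q = 7.21e+06/5.068e+07 = 0.142.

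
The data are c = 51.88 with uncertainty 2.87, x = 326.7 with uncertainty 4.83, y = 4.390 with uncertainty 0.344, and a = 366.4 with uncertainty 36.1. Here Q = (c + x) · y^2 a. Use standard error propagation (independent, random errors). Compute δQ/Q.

0.186

Let u = c + x = 378.6. δu = √(δc² + δx²) = √(8.24 + 23.3) = 5.62, so δu/u = 0.0148.
Q is then a monomial in u, y, a:
δQ/Q = √((δu/u)² + (2·δy/y)² + (1·δa/a)²) = √(0.000220 + 0.0246 + 0.00971) = 0.186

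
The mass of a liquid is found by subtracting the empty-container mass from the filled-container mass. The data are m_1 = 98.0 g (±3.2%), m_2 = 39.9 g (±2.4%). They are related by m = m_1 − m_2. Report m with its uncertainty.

58.1 ± 3.28 g

For a sum/difference, combine absolute errors in quadrature:
  (δm_1)² = 9.83;  (δm_2)² = 0.917
δm = √(10.8) = 3.28 g
m = 58.1 g.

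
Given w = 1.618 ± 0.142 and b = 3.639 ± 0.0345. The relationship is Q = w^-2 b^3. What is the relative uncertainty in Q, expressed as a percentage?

Products/powers → add relative errors in quadrature, weighted by exponent:
  (-2·δw/w)² = (-2×0.0878)² = 0.0308;  (3·δb/b)² = (3×0.00948)² = 0.000809
δQ/Q = √(0.0316) = 0.178

17.8%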